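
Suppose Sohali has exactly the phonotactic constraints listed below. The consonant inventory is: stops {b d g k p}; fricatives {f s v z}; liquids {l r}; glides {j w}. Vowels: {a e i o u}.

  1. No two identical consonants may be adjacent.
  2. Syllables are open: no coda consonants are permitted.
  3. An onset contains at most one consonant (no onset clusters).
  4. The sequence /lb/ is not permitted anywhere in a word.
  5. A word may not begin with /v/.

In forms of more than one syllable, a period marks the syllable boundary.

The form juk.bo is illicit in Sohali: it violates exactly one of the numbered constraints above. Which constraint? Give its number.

2

juk.bo: syllable 1 coda /k/ has 1 consonant (> 0).
This is a violation of constraint 2: "Syllables are open: no coda consonants are permitted."
The remaining constraints (1, 3, 4, 5) are satisfied.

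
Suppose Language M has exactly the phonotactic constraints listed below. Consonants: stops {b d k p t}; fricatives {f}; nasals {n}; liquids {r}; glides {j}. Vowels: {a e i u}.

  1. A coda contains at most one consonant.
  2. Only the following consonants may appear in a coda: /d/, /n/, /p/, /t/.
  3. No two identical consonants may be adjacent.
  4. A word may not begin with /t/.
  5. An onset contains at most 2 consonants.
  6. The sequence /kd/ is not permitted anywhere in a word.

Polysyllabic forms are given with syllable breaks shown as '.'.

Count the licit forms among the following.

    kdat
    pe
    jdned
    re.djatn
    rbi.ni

2

kdat — violates constraint 6: contains banned sequence /kd/ → illicit
pe — σ1 onset /p/, coda /∅/ ok → licit
jdned — violates constraint 5: syllable 1 onset /jdn/ has 3 consonants (> 2) → illicit
re.djatn — violates constraint 1: syllable 2 coda /tn/ has 2 consonants (> 1) → illicit
rbi.ni — σ1 onset /rb/ (2C), coda /∅/ ok; σ2 onset /n/, coda /∅/ ok → licit
Licit: pe, rbi.ni → 2.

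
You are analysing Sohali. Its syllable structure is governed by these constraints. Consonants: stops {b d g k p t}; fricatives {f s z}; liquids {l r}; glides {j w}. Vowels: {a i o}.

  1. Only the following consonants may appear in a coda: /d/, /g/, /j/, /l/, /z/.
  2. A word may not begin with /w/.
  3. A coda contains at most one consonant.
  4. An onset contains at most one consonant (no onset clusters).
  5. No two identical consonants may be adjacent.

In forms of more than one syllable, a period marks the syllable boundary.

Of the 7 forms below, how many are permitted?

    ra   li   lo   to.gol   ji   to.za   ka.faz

ra — σ1 onset /r/, coda /∅/ ok → permitted
li — σ1 onset /l/, coda /∅/ ok → permitted
lo — σ1 onset /l/, coda /∅/ ok → permitted
to.gol — σ1 onset /t/, coda /∅/ ok; σ2 onset /g/, coda /l/ ok → permitted
ji — σ1 onset /j/, coda /∅/ ok → permitted
to.za — σ1 onset /t/, coda /∅/ ok; σ2 onset /z/, coda /∅/ ok → permitted
ka.faz — σ1 onset /k/, coda /∅/ ok; σ2 onset /f/, coda /z/ ok → permitted
Permitted: ra, li, lo, to.gol, ji, to.za, ka.faz → 7.

7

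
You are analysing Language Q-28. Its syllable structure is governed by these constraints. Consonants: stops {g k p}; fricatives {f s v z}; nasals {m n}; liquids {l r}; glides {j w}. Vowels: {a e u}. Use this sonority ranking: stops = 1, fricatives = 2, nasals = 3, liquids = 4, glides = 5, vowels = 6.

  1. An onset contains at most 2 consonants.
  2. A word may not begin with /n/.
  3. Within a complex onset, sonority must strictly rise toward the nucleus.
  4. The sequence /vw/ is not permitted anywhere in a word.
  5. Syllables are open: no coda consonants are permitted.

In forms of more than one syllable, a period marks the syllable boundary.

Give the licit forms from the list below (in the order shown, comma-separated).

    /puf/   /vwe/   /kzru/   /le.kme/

/puf/ — violates constraint 5: syllable 1 coda /f/ has 1 consonant (> 0) → illicit
/vwe/ — violates constraint 4: contains banned sequence /vw/ → illicit
/kzru/ — violates constraint 1: syllable 1 onset /kzr/ has 3 consonants (> 2) → illicit
/le.kme/ — σ1 onset /l/, coda /∅/ ok; σ2 onset /km/ (1→3 rises), coda /∅/ ok → licit

/le.kme/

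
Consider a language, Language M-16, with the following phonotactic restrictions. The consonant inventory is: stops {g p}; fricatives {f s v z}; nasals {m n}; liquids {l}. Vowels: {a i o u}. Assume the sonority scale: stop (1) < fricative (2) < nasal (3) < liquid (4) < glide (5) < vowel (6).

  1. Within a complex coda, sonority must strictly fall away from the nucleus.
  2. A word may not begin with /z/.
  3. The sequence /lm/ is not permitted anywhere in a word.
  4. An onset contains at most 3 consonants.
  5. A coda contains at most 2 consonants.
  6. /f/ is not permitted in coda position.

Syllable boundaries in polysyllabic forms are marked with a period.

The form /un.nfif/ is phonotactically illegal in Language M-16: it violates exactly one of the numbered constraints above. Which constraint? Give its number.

6

/un.nfif/: syllable 2 coda contains /f/.
This is a violation of constraint 6: "/f/ is not permitted in coda position."
The remaining constraints (1, 2, 3, 4, 5) are satisfied.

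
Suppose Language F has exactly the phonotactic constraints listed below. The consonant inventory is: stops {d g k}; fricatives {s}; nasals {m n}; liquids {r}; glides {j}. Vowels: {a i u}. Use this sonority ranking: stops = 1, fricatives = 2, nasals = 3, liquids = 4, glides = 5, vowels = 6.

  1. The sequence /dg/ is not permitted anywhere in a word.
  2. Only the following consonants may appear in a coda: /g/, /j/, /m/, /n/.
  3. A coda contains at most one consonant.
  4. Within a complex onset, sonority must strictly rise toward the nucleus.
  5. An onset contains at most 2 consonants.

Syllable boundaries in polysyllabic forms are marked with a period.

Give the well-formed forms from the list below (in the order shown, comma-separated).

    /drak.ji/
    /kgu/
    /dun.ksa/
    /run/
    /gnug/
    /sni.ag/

/drak.ji/ — violates constraint 2: syllable 1 coda contains /k/, which is not a licensed coda consonant → ill-formed
/kgu/ — violates constraint 4: syllable 1 onset /kg/: /k/ (stop, 1) → /g/ (stop, 1) does not rise → ill-formed
/dun.ksa/ — σ1 onset /d/, coda /n/ ok; σ2 onset /ks/ (1→2 rises), coda /∅/ ok → well-formed
/run/ — σ1 onset /r/, coda /n/ ok → well-formed
/gnug/ — σ1 onset /gn/ (1→3 rises), coda /g/ ok → well-formed
/sni.ag/ — σ1 onset /sn/ (2→3 rises), coda /∅/ ok; σ2 onset /∅/, coda /g/ ok → well-formed

/dun.ksa/, /run/, /gnug/, /sni.ag/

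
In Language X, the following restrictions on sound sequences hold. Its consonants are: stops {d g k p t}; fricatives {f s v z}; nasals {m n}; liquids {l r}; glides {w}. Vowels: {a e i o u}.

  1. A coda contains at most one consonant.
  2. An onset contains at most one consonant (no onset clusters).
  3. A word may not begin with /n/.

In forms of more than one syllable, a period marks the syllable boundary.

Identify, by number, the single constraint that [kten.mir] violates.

2

[kten.mir]: syllable 1 onset /kt/ has 2 consonants (> 1).
This is a violation of constraint 2: "An onset contains at most one consonant (no onset clusters)."
The remaining constraints (1, 3) are satisfied.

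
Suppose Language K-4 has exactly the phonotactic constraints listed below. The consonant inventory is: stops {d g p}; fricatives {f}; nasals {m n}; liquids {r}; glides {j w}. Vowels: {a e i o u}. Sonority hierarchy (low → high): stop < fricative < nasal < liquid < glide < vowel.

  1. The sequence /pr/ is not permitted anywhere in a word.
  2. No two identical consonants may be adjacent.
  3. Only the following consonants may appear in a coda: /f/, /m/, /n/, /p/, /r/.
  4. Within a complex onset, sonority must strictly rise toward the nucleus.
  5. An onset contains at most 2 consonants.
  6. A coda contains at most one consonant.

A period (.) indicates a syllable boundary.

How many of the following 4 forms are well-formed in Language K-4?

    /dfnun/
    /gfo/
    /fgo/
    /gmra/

1

/dfnun/ — violates constraint 5: syllable 1 onset /dfn/ has 3 consonants (> 2) → ill-formed
/gfo/ — σ1 onset /gf/ (1→2 rises), coda /∅/ ok → well-formed
/fgo/ — violates constraint 4: syllable 1 onset /fg/: /f/ (fricative, 2) → /g/ (stop, 1) does not rise → ill-formed
/gmra/ — violates constraint 5: syllable 1 onset /gmr/ has 3 consonants (> 2) → ill-formed
Well-formed: /gfo/ → 1.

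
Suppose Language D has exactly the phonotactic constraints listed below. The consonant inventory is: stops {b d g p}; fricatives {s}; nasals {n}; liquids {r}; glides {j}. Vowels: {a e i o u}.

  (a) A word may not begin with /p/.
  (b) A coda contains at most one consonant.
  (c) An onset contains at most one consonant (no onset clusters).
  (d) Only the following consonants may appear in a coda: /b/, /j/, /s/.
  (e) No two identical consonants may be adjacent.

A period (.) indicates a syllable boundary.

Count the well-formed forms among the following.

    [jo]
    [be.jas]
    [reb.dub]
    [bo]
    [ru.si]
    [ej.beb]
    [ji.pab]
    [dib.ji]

8

[jo] — σ1 onset /j/, coda /∅/ ok → well-formed
[be.jas] — σ1 onset /b/, coda /∅/ ok; σ2 onset /j/, coda /s/ ok → well-formed
[reb.dub] — σ1 onset /r/, coda /b/ ok; σ2 onset /d/, coda /b/ ok → well-formed
[bo] — σ1 onset /b/, coda /∅/ ok → well-formed
[ru.si] — σ1 onset /r/, coda /∅/ ok; σ2 onset /s/, coda /∅/ ok → well-formed
[ej.beb] — σ1 onset /∅/, coda /j/ ok; σ2 onset /b/, coda /b/ ok → well-formed
[ji.pab] — σ1 onset /j/, coda /∅/ ok; σ2 onset /p/, coda /b/ ok → well-formed
[dib.ji] — σ1 onset /d/, coda /b/ ok; σ2 onset /j/, coda /∅/ ok → well-formed
Well-formed: [jo], [be.jas], [reb.dub], [bo], [ru.si], [ej.beb], [ji.pab], [dib.ji] → 8.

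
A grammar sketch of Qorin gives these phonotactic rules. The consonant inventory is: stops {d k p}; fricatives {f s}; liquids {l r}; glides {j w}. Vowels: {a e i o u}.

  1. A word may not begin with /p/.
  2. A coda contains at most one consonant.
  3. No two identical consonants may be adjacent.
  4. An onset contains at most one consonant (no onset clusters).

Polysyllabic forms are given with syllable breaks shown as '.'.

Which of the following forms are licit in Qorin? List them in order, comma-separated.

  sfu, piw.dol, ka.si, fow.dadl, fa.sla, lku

sfu — violates constraint 4: syllable 1 onset /sf/ has 2 consonants (> 1) → illicit
piw.dol — violates constraint 1: word begins with /p/ → illicit
ka.si — σ1 onset /k/, coda /∅/ ok; σ2 onset /s/, coda /∅/ ok → licit
fow.dadl — violates constraint 2: syllable 2 coda /dl/ has 2 consonants (> 1) → illicit
fa.sla — violates constraint 4: syllable 2 onset /sl/ has 2 consonants (> 1) → illicit
lku — violates constraint 4: syllable 1 onset /lk/ has 2 consonants (> 1) → illicit

ka.si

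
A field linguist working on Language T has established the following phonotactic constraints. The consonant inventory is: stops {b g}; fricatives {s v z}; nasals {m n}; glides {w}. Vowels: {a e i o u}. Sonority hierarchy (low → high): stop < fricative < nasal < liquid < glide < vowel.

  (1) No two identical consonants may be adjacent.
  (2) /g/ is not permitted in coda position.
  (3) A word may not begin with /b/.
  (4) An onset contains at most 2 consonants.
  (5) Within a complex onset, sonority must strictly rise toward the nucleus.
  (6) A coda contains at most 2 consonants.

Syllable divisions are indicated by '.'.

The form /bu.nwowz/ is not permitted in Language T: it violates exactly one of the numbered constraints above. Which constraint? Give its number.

/bu.nwowz/: word begins with /b/.
This is a violation of constraint 3: "A word may not begin with /b/."
The remaining constraints (1, 2, 4, 5, 6) are satisfied.

3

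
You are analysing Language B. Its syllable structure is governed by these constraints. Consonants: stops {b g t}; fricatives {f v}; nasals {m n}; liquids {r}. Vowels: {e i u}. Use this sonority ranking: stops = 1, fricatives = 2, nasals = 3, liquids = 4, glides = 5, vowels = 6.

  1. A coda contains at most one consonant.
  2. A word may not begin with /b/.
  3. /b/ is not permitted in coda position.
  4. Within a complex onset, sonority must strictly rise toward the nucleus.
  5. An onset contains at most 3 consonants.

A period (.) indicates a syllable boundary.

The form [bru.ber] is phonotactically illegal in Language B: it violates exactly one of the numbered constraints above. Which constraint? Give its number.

2

[bru.ber]: word begins with /b/.
This is a violation of constraint 2: "A word may not begin with /b/."
The remaining constraints (1, 3, 4, 5) are satisfied.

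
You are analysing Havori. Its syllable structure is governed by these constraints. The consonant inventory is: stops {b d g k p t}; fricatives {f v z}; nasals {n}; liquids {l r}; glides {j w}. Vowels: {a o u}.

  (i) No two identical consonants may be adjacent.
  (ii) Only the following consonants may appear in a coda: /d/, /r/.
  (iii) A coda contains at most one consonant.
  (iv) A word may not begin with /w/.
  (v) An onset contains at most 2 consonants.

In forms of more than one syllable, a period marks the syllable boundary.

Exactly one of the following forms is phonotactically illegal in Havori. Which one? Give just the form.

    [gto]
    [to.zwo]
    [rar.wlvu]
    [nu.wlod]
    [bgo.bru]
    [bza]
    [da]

[rar.wlvu]

[gto] — σ1 onset /gt/ (2C), coda /∅/ ok → phonotactically legal
[to.zwo] — σ1 onset /t/, coda /∅/ ok; σ2 onset /zw/ (2C), coda /∅/ ok → phonotactically legal
[rar.wlvu] — violates constraint (v): syllable 2 onset /wlv/ has 3 consonants (> 2) → phonotactically illegal
[nu.wlod] — σ1 onset /n/, coda /∅/ ok; σ2 onset /wl/ (2C), coda /d/ ok → phonotactically legal
[bgo.bru] — σ1 onset /bg/ (2C), coda /∅/ ok; σ2 onset /br/ (2C), coda /∅/ ok → phonotactically legal
[bza] — σ1 onset /bz/ (2C), coda /∅/ ok → phonotactically legal
[da] — σ1 onset /d/, coda /∅/ ok → phonotactically legal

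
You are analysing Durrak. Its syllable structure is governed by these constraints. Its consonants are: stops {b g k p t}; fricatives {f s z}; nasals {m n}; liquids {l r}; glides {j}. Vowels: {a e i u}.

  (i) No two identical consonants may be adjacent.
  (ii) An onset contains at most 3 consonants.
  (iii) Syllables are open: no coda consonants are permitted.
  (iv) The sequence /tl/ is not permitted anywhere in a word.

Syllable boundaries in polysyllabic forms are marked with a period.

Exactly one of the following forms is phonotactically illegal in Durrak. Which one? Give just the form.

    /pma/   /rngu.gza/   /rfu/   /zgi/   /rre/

/pma/ — σ1 onset /pm/ (2C), coda /∅/ ok → phonotactically legal
/rngu.gza/ — σ1 onset /rng/ (3C), coda /∅/ ok; σ2 onset /gz/ (2C), coda /∅/ ok → phonotactically legal
/rfu/ — σ1 onset /rf/ (2C), coda /∅/ ok → phonotactically legal
/zgi/ — σ1 onset /zg/ (2C), coda /∅/ ok → phonotactically legal
/rre/ — violates constraint (i): adjacent identical consonants /rr/ → phonotactically illegal

/rre/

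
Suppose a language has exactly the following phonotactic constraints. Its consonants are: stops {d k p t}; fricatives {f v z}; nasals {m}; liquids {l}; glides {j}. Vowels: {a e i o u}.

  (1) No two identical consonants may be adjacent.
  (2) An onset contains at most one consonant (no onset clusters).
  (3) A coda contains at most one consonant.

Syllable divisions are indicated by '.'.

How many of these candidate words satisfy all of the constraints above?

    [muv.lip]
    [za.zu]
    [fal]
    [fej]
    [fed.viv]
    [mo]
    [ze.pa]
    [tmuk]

[muv.lip] — σ1 onset /m/, coda /v/ ok; σ2 onset /l/, coda /p/ ok → permitted
[za.zu] — σ1 onset /z/, coda /∅/ ok; σ2 onset /z/, coda /∅/ ok → permitted
[fal] — σ1 onset /f/, coda /l/ ok → permitted
[fej] — σ1 onset /f/, coda /j/ ok → permitted
[fed.viv] — σ1 onset /f/, coda /d/ ok; σ2 onset /v/, coda /v/ ok → permitted
[mo] — σ1 onset /m/, coda /∅/ ok → permitted
[ze.pa] — σ1 onset /z/, coda /∅/ ok; σ2 onset /p/, coda /∅/ ok → permitted
[tmuk] — violates constraint 2: syllable 1 onset /tm/ has 2 consonants (> 1) → not permitted
Permitted: [muv.lip], [za.zu], [fal], [fej], [fed.viv], [mo], [ze.pa] → 7.

7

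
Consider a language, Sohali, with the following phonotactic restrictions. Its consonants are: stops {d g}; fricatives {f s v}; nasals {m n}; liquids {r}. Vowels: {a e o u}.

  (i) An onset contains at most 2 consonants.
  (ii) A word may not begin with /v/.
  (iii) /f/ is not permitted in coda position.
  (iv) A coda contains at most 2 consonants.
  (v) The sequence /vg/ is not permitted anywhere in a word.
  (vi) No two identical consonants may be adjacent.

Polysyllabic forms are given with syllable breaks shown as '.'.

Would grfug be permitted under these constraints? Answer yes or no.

no

grfug — violates constraint (i): syllable 1 onset /grf/ has 3 consonants (> 2) → not permitted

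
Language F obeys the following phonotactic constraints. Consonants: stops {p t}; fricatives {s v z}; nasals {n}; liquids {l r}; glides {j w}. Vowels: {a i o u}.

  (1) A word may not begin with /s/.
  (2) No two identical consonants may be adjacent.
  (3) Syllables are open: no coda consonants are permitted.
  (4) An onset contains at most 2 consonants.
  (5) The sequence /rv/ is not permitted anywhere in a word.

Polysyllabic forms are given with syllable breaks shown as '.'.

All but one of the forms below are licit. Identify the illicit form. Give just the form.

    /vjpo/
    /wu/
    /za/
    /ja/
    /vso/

/vjpo/ — violates constraint 4: syllable 1 onset /vjp/ has 3 consonants (> 2) → illicit
/wu/ — σ1 onset /w/, coda /∅/ ok → licit
/za/ — σ1 onset /z/, coda /∅/ ok → licit
/ja/ — σ1 onset /j/, coda /∅/ ok → licit
/vso/ — σ1 onset /vs/ (2C), coda /∅/ ok → licit

/vjpo/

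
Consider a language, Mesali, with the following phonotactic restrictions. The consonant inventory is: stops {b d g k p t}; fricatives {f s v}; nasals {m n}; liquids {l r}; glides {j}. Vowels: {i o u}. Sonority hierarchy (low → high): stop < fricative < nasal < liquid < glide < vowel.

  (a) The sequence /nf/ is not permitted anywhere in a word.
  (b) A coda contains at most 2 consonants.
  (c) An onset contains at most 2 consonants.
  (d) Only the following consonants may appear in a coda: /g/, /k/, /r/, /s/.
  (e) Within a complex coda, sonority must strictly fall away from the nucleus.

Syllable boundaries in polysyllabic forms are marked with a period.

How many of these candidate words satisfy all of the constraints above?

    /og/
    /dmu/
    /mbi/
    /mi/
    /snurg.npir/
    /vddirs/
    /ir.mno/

6

/og/ — σ1 onset /∅/, coda /g/ ok → permitted
/dmu/ — σ1 onset /dm/ (2C), coda /∅/ ok → permitted
/mbi/ — σ1 onset /mb/ (2C), coda /∅/ ok → permitted
/mi/ — σ1 onset /m/, coda /∅/ ok → permitted
/snurg.npir/ — σ1 onset /sn/ (2C), coda /rg/ (4→1 falls) ok; σ2 onset /np/ (2C), coda /r/ ok → permitted
/vddirs/ — violates constraint (c): syllable 1 onset /vdd/ has 3 consonants (> 2) → not permitted
/ir.mno/ — σ1 onset /∅/, coda /r/ ok; σ2 onset /mn/ (2C), coda /∅/ ok → permitted
Permitted: /og/, /dmu/, /mbi/, /mi/, /snurg.npir/, /ir.mno/ → 6.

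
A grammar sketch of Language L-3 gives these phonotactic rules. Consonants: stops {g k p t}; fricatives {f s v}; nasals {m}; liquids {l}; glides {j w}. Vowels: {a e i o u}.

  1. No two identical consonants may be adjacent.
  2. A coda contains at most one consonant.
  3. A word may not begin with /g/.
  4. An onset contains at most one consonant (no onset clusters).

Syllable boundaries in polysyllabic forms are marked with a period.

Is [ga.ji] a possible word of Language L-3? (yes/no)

no

[ga.ji] — violates constraint 3: word begins with /g/ → illicit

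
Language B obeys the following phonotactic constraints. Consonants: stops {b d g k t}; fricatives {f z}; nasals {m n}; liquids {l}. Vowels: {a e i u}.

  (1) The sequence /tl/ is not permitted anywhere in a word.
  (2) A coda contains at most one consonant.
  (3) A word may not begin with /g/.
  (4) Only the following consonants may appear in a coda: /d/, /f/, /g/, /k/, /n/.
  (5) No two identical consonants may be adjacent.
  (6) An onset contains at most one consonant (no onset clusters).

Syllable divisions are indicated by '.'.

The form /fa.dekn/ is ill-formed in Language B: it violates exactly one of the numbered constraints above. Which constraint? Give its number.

2

/fa.dekn/: syllable 2 coda /kn/ has 2 consonants (> 1).
This is a violation of constraint 2: "A coda contains at most one consonant."
The remaining constraints (1, 3, 4, 5, 6) are satisfied.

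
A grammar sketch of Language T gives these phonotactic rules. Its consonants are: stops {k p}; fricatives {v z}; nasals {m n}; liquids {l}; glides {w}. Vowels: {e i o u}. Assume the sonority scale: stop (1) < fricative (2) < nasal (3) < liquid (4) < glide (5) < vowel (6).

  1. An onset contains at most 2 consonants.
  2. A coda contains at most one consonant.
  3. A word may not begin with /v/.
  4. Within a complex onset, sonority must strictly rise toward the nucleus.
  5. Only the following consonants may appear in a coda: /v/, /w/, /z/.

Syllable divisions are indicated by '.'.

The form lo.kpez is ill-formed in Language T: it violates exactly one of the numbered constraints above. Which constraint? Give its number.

4

lo.kpez: syllable 2 onset /kp/: /k/ (stop, 1) → /p/ (stop, 1) does not rise.
This is a violation of constraint 4: "Within a complex onset, sonority must strictly rise toward the nucleus."
The remaining constraints (1, 2, 3, 5) are satisfied.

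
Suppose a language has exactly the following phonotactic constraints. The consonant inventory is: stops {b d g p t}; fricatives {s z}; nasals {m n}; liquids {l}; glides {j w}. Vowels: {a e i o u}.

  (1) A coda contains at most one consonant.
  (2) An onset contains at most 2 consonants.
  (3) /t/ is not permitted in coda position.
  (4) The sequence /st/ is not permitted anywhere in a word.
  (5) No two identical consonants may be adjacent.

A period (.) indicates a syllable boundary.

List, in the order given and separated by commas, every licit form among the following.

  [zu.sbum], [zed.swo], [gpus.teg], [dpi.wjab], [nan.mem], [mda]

[zu.sbum] — σ1 onset /z/, coda /∅/ ok; σ2 onset /sb/ (2C), coda /m/ ok → licit
[zed.swo] — σ1 onset /z/, coda /d/ ok; σ2 onset /sw/ (2C), coda /∅/ ok → licit
[gpus.teg] — violates constraint 4: contains banned sequence /st/ → illicit
[dpi.wjab] — σ1 onset /dp/ (2C), coda /∅/ ok; σ2 onset /wj/ (2C), coda /b/ ok → licit
[nan.mem] — σ1 onset /n/, coda /n/ ok; σ2 onset /m/, coda /m/ ok → licit
[mda] — σ1 onset /md/ (2C), coda /∅/ ok → licit

[zu.sbum], [zed.swo], [dpi.wjab], [nan.mem], [mda]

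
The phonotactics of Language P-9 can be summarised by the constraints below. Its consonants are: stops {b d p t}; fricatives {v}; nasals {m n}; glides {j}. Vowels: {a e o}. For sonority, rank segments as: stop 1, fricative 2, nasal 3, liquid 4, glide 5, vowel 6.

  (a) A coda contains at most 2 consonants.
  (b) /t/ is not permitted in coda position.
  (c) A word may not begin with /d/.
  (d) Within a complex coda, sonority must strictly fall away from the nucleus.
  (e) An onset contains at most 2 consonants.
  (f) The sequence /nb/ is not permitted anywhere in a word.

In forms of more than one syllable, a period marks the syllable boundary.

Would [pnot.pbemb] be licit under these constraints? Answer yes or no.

[pnot.pbemb] — violates constraint (b): syllable 1 coda contains /t/ → illicit

no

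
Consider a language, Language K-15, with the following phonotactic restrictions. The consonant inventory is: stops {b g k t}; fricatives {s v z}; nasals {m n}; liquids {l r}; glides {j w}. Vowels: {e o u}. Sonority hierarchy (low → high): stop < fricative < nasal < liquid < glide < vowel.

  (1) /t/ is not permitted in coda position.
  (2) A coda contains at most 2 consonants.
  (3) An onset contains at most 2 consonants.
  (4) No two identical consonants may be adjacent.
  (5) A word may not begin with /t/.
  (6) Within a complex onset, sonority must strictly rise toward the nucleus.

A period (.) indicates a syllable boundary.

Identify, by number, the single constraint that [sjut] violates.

[sjut]: syllable 1 coda contains /t/.
This is a violation of constraint 1: "/t/ is not permitted in coda position."
The remaining constraints (2, 3, 4, 5, 6) are satisfied.

1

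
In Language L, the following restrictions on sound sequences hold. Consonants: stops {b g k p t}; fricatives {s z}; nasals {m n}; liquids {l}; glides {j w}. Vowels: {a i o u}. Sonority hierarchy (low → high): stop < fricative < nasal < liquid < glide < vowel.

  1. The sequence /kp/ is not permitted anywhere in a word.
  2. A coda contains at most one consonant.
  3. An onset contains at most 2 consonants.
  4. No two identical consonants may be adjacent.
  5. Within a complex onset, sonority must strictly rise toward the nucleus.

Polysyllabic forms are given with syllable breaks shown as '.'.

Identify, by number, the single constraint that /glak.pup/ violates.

1

/glak.pup/: contains banned sequence /kp/.
This is a violation of constraint 1: "The sequence /kp/ is not permitted anywhere in a word."
The remaining constraints (2, 3, 4, 5) are satisfied.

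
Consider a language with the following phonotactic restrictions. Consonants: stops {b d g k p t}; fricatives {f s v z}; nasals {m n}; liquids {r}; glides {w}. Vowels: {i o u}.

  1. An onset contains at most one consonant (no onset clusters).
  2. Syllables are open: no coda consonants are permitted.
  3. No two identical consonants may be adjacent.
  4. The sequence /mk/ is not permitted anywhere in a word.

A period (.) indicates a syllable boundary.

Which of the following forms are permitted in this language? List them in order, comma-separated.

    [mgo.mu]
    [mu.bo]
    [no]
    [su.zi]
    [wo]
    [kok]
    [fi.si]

[mu.bo], [no], [su.zi], [wo], [fi.si]

[mgo.mu] — violates constraint 1: syllable 1 onset /mg/ has 2 consonants (> 1) → not permitted
[mu.bo] — σ1 onset /m/, coda /∅/ ok; σ2 onset /b/, coda /∅/ ok → permitted
[no] — σ1 onset /n/, coda /∅/ ok → permitted
[su.zi] — σ1 onset /s/, coda /∅/ ok; σ2 onset /z/, coda /∅/ ok → permitted
[wo] — σ1 onset /w/, coda /∅/ ok → permitted
[kok] — violates constraint 2: syllable 1 coda /k/ has 1 consonant (> 0) → not permitted
[fi.si] — σ1 onset /f/, coda /∅/ ok; σ2 onset /s/, coda /∅/ ok → permitted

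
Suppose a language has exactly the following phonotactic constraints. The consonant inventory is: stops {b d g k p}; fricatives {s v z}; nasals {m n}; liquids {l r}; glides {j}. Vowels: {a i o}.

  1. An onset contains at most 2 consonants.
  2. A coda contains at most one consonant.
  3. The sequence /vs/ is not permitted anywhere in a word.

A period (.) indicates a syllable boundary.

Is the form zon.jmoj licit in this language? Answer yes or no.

yes

zon.jmoj — σ1 onset /z/, coda /n/ ok; σ2 onset /jm/ (2C), coda /j/ ok → licit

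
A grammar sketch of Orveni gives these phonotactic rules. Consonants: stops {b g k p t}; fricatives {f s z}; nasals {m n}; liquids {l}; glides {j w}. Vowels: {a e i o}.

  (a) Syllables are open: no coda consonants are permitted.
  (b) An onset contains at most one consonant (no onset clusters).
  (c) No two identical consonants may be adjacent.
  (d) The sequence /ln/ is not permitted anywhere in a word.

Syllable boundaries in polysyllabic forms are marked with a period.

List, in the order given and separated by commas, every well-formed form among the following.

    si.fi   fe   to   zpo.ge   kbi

si.fi, fe, to

si.fi — σ1 onset /s/, coda /∅/ ok; σ2 onset /f/, coda /∅/ ok → well-formed
fe — σ1 onset /f/, coda /∅/ ok → well-formed
to — σ1 onset /t/, coda /∅/ ok → well-formed
zpo.ge — violates constraint (b): syllable 1 onset /zp/ has 2 consonants (> 1) → ill-formed
kbi — violates constraint (b): syllable 1 onset /kb/ has 2 consonants (> 1) → ill-formed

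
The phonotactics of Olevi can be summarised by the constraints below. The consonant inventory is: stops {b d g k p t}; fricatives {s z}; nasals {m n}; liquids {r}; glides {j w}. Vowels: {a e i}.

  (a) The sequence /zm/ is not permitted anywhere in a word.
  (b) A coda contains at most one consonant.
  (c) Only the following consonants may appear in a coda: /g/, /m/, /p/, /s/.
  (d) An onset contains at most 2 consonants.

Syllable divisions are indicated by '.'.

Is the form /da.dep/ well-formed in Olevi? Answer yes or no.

/da.dep/ — σ1 onset /d/, coda /∅/ ok; σ2 onset /d/, coda /p/ ok → well-formed

yes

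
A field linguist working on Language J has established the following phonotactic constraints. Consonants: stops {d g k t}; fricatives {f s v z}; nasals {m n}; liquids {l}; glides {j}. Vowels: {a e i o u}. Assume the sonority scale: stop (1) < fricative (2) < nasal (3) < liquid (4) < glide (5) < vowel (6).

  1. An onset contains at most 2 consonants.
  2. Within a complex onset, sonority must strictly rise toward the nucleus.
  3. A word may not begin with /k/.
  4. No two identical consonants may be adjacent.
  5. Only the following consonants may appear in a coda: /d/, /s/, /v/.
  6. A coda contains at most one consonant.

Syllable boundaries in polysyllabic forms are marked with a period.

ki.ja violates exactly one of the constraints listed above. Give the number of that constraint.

ki.ja: word begins with /k/.
This is a violation of constraint 3: "A word may not begin with /k/."
The remaining constraints (1, 2, 4, 5, 6) are satisfied.

3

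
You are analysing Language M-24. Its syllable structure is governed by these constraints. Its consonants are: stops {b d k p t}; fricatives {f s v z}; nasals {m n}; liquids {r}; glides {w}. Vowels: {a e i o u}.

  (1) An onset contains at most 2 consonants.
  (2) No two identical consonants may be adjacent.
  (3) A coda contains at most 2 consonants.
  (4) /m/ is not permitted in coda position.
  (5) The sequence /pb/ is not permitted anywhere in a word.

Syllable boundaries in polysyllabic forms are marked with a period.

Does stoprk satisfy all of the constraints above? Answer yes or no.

stoprk — violates constraint 3: syllable 1 coda /prk/ has 3 consonants (> 2) → ill-formed

no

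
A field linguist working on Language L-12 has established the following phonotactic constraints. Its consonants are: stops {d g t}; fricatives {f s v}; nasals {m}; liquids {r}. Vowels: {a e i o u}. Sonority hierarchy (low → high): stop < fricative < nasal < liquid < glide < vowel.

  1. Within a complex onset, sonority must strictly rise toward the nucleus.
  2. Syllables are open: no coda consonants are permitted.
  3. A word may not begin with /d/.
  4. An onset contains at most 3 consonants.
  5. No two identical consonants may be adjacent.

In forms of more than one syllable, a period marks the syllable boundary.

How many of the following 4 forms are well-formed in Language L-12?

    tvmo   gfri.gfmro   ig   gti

tvmo — σ1 onset /tvm/ (1→2→3 rises), coda /∅/ ok → well-formed
gfri.gfmro — violates constraint 4: syllable 2 onset /gfmr/ has 4 consonants (> 3) → ill-formed
ig — violates constraint 2: syllable 1 coda /g/ has 1 consonant (> 0) → ill-formed
gti — violates constraint 1: syllable 1 onset /gt/: /g/ (stop, 1) → /t/ (stop, 1) does not rise → ill-formed
Well-formed: tvmo → 1.

1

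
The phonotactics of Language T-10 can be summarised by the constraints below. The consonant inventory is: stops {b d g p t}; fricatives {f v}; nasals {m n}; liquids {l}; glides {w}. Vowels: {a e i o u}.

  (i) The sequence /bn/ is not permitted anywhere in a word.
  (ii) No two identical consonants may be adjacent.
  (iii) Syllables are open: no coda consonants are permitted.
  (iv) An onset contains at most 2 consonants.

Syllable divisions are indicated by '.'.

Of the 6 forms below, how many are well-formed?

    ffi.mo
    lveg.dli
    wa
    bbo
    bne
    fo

ffi.mo — violates constraint (ii): adjacent identical consonants /ff/ → ill-formed
lveg.dli — violates constraint (iii): syllable 1 coda /g/ has 1 consonant (> 0) → ill-formed
wa — σ1 onset /w/, coda /∅/ ok → well-formed
bbo — violates constraint (ii): adjacent identical consonants /bb/ → ill-formed
bne — violates constraint (i): contains banned sequence /bn/ → ill-formed
fo — σ1 onset /f/, coda /∅/ ok → well-formed
Well-formed: wa, fo → 2.

2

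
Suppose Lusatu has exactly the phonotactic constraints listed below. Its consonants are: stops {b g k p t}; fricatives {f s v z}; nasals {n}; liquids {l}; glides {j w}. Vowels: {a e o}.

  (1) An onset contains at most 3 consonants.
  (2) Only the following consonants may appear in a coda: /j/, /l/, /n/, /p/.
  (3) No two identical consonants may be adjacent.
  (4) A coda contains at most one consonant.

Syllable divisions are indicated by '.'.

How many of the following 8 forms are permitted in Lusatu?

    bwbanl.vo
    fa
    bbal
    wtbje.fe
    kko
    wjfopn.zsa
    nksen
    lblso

bwbanl.vo — violates constraint 4: syllable 1 coda /nl/ has 2 consonants (> 1) → not permitted
fa — σ1 onset /f/, coda /∅/ ok → permitted
bbal — violates constraint 3: adjacent identical consonants /bb/ → not permitted
wtbje.fe — violates constraint 1: syllable 1 onset /wtbj/ has 4 consonants (> 3) → not permitted
kko — violates constraint 3: adjacent identical consonants /kk/ → not permitted
wjfopn.zsa — violates constraint 4: syllable 1 coda /pn/ has 2 consonants (> 1) → not permitted
nksen — σ1 onset /nks/ (3C), coda /n/ ok → permitted
lblso — violates constraint 1: syllable 1 onset /lbls/ has 4 consonants (> 3) → not permitted
Permitted: fa, nksen → 2.

2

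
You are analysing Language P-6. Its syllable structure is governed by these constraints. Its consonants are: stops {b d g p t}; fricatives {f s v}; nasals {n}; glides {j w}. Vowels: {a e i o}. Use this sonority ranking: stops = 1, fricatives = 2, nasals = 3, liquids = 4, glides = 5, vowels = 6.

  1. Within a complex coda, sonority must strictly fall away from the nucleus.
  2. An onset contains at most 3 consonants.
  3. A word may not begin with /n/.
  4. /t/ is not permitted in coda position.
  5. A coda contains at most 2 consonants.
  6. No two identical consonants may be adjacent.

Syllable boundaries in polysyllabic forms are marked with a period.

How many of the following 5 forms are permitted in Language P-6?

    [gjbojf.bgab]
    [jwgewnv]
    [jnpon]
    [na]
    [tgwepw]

[gjbojf.bgab] — σ1 onset /gjb/ (3C), coda /jf/ (5→2 falls) ok; σ2 onset /bg/ (2C), coda /b/ ok → permitted
[jwgewnv] — violates constraint 5: syllable 1 coda /wnv/ has 3 consonants (> 2) → not permitted
[jnpon] — σ1 onset /jnp/ (3C), coda /n/ ok → permitted
[na] — violates constraint 3: word begins with /n/ → not permitted
[tgwepw] — violates constraint 1: syllable 1 coda /pw/: /p/ (stop, 1) → /w/ (glide, 5) does not fall → not permitted
Permitted: [gjbojf.bgab], [jnpon] → 2.

2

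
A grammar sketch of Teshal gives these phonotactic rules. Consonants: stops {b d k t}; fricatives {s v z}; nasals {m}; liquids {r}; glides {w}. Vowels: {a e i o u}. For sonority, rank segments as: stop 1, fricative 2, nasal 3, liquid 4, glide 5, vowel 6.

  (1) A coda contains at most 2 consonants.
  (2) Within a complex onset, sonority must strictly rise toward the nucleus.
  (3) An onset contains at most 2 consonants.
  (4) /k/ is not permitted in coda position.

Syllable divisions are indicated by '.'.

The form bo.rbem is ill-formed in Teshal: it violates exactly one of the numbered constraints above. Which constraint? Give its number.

2

bo.rbem: syllable 2 onset /rb/: /r/ (liquid, 4) → /b/ (stop, 1) does not rise.
This is a violation of constraint 2: "Within a complex onset, sonority must strictly rise toward the nucleus."
The remaining constraints (1, 3, 4) are satisfied.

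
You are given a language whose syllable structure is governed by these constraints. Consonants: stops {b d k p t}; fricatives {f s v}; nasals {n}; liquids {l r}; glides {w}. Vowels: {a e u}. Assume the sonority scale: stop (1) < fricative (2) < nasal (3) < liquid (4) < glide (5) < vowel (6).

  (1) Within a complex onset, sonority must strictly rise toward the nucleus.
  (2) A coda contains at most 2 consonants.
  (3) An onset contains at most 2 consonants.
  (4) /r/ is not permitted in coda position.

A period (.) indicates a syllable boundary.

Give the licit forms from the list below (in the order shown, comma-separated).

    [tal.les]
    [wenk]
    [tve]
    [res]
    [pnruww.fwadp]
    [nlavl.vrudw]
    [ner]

[tal.les] — σ1 onset /t/, coda /l/ ok; σ2 onset /l/, coda /s/ ok → licit
[wenk] — σ1 onset /w/, coda /nk/ (2C) ok → licit
[tve] — σ1 onset /tv/ (1→2 rises), coda /∅/ ok → licit
[res] — σ1 onset /r/, coda /s/ ok → licit
[pnruww.fwadp] — violates constraint 3: syllable 1 onset /pnr/ has 3 consonants (> 2) → illicit
[nlavl.vrudw] — σ1 onset /nl/ (3→4 rises), coda /vl/ (2C) ok; σ2 onset /vr/ (2→4 rises), coda /dw/ (2C) ok → licit
[ner] — violates constraint 4: syllable 1 coda contains /r/ → illicit

[tal.les], [wenk], [tve], [res], [nlavl.vrudw]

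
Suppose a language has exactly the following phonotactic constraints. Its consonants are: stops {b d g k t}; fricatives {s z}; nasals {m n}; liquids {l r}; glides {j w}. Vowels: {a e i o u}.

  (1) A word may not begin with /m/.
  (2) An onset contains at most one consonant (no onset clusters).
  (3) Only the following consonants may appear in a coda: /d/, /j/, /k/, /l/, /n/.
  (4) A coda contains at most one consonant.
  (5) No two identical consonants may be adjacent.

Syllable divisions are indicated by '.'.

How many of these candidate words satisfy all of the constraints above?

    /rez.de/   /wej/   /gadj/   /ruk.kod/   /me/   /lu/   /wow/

2

/rez.de/ — violates constraint 3: syllable 1 coda contains /z/, which is not a licensed coda consonant → not permitted
/wej/ — σ1 onset /w/, coda /j/ ok → permitted
/gadj/ — violates constraint 4: syllable 1 coda /dj/ has 2 consonants (> 1) → not permitted
/ruk.kod/ — violates constraint 5: adjacent identical consonants /kk/ → not permitted
/me/ — violates constraint 1: word begins with /m/ → not permitted
/lu/ — σ1 onset /l/, coda /∅/ ok → permitted
/wow/ — violates constraint 3: syllable 1 coda contains /w/, which is not a licensed coda consonant → not permitted
Permitted: /wej/, /lu/ → 2.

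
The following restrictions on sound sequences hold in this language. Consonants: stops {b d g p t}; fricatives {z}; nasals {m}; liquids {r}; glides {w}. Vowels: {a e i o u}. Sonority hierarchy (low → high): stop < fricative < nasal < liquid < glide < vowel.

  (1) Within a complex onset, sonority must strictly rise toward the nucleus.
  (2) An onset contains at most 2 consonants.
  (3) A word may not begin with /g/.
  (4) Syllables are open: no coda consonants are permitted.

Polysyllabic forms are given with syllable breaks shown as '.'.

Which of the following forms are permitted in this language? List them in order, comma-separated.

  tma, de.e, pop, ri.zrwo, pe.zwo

tma, de.e, pe.zwo

tma — σ1 onset /tm/ (1→3 rises), coda /∅/ ok → permitted
de.e — σ1 onset /d/, coda /∅/ ok; σ2 onset /∅/, coda /∅/ ok → permitted
pop — violates constraint 4: syllable 1 coda /p/ has 1 consonant (> 0) → not permitted
ri.zrwo — violates constraint 2: syllable 2 onset /zrw/ has 3 consonants (> 2) → not permitted
pe.zwo — σ1 onset /p/, coda /∅/ ok; σ2 onset /zw/ (2→5 rises), coda /∅/ ok → permitted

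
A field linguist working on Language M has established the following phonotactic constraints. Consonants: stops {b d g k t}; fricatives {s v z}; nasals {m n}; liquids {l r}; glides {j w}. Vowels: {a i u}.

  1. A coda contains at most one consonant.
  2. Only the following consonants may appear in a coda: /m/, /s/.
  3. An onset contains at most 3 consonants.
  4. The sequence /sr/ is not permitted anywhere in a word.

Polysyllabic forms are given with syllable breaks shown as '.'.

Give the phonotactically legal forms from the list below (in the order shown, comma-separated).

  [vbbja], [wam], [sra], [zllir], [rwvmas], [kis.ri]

[wam]

[vbbja] — violates constraint 3: syllable 1 onset /vbbj/ has 4 consonants (> 3) → phonotactically illegal
[wam] — σ1 onset /w/, coda /m/ ok → phonotactically legal
[sra] — violates constraint 4: contains banned sequence /sr/ → phonotactically illegal
[zllir] — violates constraint 2: syllable 1 coda contains /r/, which is not a licensed coda consonant → phonotactically illegal
[rwvmas] — violates constraint 3: syllable 1 onset /rwvm/ has 4 consonants (> 3) → phonotactically illegal
[kis.ri] — violates constraint 4: contains banned sequence /sr/ → phonotactically illegal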